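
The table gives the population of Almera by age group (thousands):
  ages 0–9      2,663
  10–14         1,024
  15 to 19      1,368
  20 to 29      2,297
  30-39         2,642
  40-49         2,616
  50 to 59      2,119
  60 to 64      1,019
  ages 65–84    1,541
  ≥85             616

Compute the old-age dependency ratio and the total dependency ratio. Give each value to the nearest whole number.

Old-age dependency ratio: 18
Total dependency ratio: 48

0–14: 2,663 + 1,024 = 3,687
15–64: 1,368 + 2,297 + 2,642 + 2,616 + 2,119 + 1,019 = 12,061
65+: 1,541 + 616 = 2,157
Old-age dependency ratio = 2,157 / 12,061 × 100 = 18
Total dependency ratio = (3,687 + 2,157) / 12,061 × 100 = 5,844 / 12,061 × 100 = 48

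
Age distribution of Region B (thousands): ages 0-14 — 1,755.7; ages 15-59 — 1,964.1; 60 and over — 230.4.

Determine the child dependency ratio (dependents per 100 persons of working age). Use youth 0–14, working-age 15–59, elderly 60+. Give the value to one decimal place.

Youth dependency ratio = 1,755.7 / 1,964.1 × 100 = 89.4

Youth dependency ratio: 89.4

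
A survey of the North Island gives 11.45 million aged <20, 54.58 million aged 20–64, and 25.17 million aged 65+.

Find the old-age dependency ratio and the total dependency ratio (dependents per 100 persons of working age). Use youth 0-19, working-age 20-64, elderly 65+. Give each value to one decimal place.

Old-age dependency ratio = 25.17 / 54.58 × 100 = 46.1
Total dependency ratio = (11.45 + 25.17) / 54.58 × 100 = 36.62 / 54.58 × 100 = 67.1

Old-age dependency ratio: 46.1
Total dependency ratio: 67.1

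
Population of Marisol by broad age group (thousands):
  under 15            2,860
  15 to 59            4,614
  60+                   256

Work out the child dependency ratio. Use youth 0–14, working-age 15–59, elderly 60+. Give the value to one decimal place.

Youth dependency ratio = 2,860 / 4,614 × 100 = 62.0

Youth dependency ratio: 62.0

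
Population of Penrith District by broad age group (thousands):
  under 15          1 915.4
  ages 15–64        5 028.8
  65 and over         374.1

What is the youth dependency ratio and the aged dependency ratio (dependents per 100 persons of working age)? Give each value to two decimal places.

Youth dependency ratio = 1 915.4 / 5 028.8 × 100 = 38.09
Old-age dependency ratio = 374.1 / 5 028.8 × 100 = 7.44

Youth dependency ratio: 38.09
Old-age dependency ratio: 7.44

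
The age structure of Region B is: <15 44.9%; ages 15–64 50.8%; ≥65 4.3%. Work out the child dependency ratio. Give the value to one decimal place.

Youth dependency ratio: 88.4

Youth dependency ratio = 44.9 / 50.8 × 100 = 88.4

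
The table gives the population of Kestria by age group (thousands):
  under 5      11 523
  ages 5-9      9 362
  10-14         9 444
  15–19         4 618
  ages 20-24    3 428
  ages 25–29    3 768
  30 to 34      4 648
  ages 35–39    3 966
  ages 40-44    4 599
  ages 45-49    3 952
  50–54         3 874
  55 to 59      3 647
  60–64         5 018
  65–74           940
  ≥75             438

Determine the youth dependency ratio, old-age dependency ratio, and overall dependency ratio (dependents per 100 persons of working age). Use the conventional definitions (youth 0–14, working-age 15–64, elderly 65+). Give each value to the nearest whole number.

Youth dependency ratio: 73
Old-age dependency ratio: 3
Total dependency ratio: 76

0–14: 11 523 + 9 362 + 9 444 = 30 329
15–64: 4 618 + 3 428 + 3 768 + 4 648 + 3 966 + 4 599 + 3 952 + 3 874 + 3 647 + 5 018 = 41 518
65+: 940 + 438 = 1 378
Youth dependency ratio = 30 329 / 41 518 × 100 = 73
Old-age dependency ratio = 1 378 / 41 518 × 100 = 3
Total dependency ratio = (30 329 + 1 378) / 41 518 × 100 = 31 707 / 41 518 × 100 = 76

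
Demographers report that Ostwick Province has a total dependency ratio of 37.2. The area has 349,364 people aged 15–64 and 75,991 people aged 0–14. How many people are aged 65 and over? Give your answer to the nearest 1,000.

Total dependency ratio = (youth + elderly) / working-age × 100
37.2 = (75,991 + E) / 349,364 × 100
⇒ 54,000

Aged 65 and over: 54,000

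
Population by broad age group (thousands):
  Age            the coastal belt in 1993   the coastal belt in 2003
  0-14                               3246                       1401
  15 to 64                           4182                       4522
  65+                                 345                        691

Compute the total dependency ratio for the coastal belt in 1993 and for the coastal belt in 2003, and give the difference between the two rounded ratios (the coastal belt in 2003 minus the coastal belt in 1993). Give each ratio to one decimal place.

the coastal belt in 1993: (3246 + 345) / 4182 × 100 = 3591 / 4182 × 100 = 85.9
the coastal belt in 2003: (1401 + 691) / 4522 × 100 = 2092 / 4522 × 100 = 46.3

the coastal belt in 1993: 85.9
the coastal belt in 2003: 46.3
Difference: -39.6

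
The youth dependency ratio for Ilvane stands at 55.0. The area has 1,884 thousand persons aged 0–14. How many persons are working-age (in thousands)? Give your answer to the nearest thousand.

Youth dependency ratio = youth / working-age × 100
55.0 = 1,884 / W × 100
⇒ 3,425

Working-age: 3,425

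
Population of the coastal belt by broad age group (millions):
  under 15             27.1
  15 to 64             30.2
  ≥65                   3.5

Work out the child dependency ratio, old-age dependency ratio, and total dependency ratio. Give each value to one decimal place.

Youth dependency ratio: 89.7
Old-age dependency ratio: 11.6
Total dependency ratio: 101.3

Youth dependency ratio = 27.1 / 30.2 × 100 = 89.7
Old-age dependency ratio = 3.5 / 30.2 × 100 = 11.6
Total dependency ratio = (27.1 + 3.5) / 30.2 × 100 = 30.6 / 30.2 × 100 = 101.3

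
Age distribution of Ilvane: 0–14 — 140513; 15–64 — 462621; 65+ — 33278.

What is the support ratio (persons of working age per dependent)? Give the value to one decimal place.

Support ratio: 2.7

Support ratio = 462621 / (140513 + 33278) = 462621 / 173791 = 2.7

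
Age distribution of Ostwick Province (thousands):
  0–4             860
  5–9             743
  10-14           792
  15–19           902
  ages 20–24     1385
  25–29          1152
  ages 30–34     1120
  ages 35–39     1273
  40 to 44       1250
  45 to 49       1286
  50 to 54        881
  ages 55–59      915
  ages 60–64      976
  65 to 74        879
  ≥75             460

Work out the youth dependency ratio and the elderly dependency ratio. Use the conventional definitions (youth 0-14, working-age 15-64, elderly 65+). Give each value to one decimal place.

Youth dependency ratio: 21.5
Old-age dependency ratio: 12.0

0–14: 860 + 743 + 792 = 2395
15–64: 902 + 1385 + 1152 + 1120 + 1273 + 1250 + 1286 + 881 + 915 + 976 = 11140
65+: 879 + 460 = 1339
Youth dependency ratio = 2395 / 11140 × 100 = 21.5
Old-age dependency ratio = 1339 / 11140 × 100 = 12.0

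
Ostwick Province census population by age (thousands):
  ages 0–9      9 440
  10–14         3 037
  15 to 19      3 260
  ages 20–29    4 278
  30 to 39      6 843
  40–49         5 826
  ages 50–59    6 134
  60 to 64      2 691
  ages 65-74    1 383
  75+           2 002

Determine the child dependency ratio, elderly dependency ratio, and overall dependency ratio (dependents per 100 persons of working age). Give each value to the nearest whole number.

0–14: 9 440 + 3 037 = 12 477
15–64: 3 260 + 4 278 + 6 843 + 5 826 + 6 134 + 2 691 = 29 032
65+: 1 383 + 2 002 = 3 385
Youth dependency ratio = 12 477 / 29 032 × 100 = 43
Old-age dependency ratio = 3 385 / 29 032 × 100 = 12
Total dependency ratio = (12 477 + 3 385) / 29 032 × 100 = 15 862 / 29 032 × 100 = 55

Youth dependency ratio: 43
Old-age dependency ratio: 12
Total dependency ratio: 55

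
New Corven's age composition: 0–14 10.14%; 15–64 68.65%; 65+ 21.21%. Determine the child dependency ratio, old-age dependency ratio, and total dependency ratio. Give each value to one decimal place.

Youth dependency ratio: 14.8
Old-age dependency ratio: 30.9
Total dependency ratio: 45.7

Youth dependency ratio = 10.14 / 68.65 × 100 = 14.8
Old-age dependency ratio = 21.21 / 68.65 × 100 = 30.9
Total dependency ratio = (10.14 + 21.21) / 68.65 × 100 = 31.35 / 68.65 × 100 = 45.7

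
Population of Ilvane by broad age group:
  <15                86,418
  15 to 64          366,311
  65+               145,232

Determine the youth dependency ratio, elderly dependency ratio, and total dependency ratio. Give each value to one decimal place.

Youth dependency ratio = 86,418 / 366,311 × 100 = 23.6
Old-age dependency ratio = 145,232 / 366,311 × 100 = 39.6
Total dependency ratio = (86,418 + 145,232) / 366,311 × 100 = 231,650 / 366,311 × 100 = 63.2

Youth dependency ratio: 23.6
Old-age dependency ratio: 39.6
Total dependency ratio: 63.2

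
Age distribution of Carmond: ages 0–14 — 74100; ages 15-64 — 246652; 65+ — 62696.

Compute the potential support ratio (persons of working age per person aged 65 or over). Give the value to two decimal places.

Potential support ratio: 3.93

Potential support ratio = 246652 / 62696 = 3.93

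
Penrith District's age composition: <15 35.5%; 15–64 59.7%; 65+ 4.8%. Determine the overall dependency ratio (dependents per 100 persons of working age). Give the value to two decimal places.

Total dependency ratio = (35.5 + 4.8) / 59.7 × 100 = 40.3 / 59.7 × 100 = 67.50

Total dependency ratio: 67.50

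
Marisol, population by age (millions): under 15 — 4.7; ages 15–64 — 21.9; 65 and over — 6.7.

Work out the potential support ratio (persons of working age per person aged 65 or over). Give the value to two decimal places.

Potential support ratio: 3.27

Potential support ratio = 21.9 / 6.7 = 3.27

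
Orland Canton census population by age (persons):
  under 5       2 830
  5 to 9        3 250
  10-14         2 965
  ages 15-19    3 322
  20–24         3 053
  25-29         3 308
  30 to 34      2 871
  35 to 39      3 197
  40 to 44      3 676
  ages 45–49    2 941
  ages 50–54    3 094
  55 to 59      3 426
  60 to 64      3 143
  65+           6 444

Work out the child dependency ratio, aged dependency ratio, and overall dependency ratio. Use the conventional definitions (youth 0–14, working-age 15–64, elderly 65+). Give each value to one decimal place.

Youth dependency ratio: 28.2
Old-age dependency ratio: 20.1
Total dependency ratio: 48.4

0–14: 2 830 + 3 250 + 2 965 = 9 045
15–64: 3 322 + 3 053 + 3 308 + 2 871 + 3 197 + 3 676 + 2 941 + 3 094 + 3 426 + 3 143 = 32 031
65+: 6 444
Youth dependency ratio = 9 045 / 32 031 × 100 = 28.2
Old-age dependency ratio = 6 444 / 32 031 × 100 = 20.1
Total dependency ratio = (9 045 + 6 444) / 32 031 × 100 = 15 489 / 32 031 × 100 = 48.4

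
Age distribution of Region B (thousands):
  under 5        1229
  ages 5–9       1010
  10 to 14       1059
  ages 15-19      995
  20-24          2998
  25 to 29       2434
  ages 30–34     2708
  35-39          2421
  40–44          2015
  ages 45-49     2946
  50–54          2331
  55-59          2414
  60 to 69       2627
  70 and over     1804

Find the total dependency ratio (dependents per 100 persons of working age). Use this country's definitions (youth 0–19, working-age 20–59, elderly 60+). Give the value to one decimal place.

0–19: 1229 + 1010 + 1059 + 995 = 4293
20–59: 2998 + 2434 + 2708 + 2421 + 2015 + 2946 + 2331 + 2414 = 20267
60+: 2627 + 1804 = 4431
Total dependency ratio = (4293 + 4431) / 20267 × 100 = 8724 / 20267 × 100 = 43.0

Total dependency ratio: 43.0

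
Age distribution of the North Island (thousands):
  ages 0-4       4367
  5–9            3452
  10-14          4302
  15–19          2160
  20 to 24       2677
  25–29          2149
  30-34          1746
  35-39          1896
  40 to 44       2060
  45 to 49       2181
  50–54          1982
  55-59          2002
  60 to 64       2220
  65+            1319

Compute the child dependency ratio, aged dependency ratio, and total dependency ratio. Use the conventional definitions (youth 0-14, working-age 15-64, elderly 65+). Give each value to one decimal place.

0–14: 4367 + 3452 + 4302 = 12121
15–64: 2160 + 2677 + 2149 + 1746 + 1896 + 2060 + 2181 + 1982 + 2002 + 2220 = 21073
65+: 1319
Youth dependency ratio = 12121 / 21073 × 100 = 57.5
Old-age dependency ratio = 1319 / 21073 × 100 = 6.3
Total dependency ratio = (12121 + 1319) / 21073 × 100 = 13440 / 21073 × 100 = 63.8

Youth dependency ratio: 57.5
Old-age dependency ratio: 6.3
Total dependency ratio: 63.8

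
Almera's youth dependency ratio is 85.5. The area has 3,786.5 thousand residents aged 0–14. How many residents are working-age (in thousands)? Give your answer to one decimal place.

Youth dependency ratio = youth / working-age × 100
85.5 = 3,786.5 / W × 100
⇒ 4,428.7

Working-age: 4,428.7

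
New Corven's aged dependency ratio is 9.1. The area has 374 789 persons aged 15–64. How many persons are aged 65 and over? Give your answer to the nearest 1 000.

Aged 65 and over: 34 000

Old-age dependency ratio = elderly / working-age × 100
9.1 = E / 374 789 × 100
⇒ 34 000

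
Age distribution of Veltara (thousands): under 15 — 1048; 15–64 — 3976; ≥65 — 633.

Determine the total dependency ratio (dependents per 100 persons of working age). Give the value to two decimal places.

Total dependency ratio = (1048 + 633) / 3976 × 100 = 1681 / 3976 × 100 = 42.28

Total dependency ratio: 42.28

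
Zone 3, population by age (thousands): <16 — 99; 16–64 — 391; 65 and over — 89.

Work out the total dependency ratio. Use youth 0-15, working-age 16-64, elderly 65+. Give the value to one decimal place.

Total dependency ratio = (99 + 89) / 391 × 100 = 188 / 391 × 100 = 48.1

Total dependency ratio: 48.1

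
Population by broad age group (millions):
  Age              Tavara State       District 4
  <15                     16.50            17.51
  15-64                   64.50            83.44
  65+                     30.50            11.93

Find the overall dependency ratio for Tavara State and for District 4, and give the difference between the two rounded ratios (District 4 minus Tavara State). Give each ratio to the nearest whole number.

Tavara State: 73
District 4: 35
Difference: -38

Tavara State: (16.50 + 30.50) / 64.50 × 100 = 47.00 / 64.50 × 100 = 73
District 4: (17.51 + 11.93) / 83.44 × 100 = 29.44 / 83.44 × 100 = 35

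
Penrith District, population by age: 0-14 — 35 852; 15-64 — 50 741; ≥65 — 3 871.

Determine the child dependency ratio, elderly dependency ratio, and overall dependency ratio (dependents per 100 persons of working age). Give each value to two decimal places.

Youth dependency ratio = 35 852 / 50 741 × 100 = 70.66
Old-age dependency ratio = 3 871 / 50 741 × 100 = 7.63
Total dependency ratio = (35 852 + 3 871) / 50 741 × 100 = 39 723 / 50 741 × 100 = 78.29

Youth dependency ratio: 70.66
Old-age dependency ratio: 7.63
Total dependency ratio: 78.29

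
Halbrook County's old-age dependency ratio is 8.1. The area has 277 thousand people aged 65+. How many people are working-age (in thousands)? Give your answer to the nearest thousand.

Old-age dependency ratio = elderly / working-age × 100
8.1 = 277 / W × 100
⇒ 3 420

Working-age: 3 420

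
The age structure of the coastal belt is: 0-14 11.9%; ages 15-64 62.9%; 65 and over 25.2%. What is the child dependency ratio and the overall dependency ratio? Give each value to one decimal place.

Youth dependency ratio = 11.9 / 62.9 × 100 = 18.9
Total dependency ratio = (11.9 + 25.2) / 62.9 × 100 = 37.1 / 62.9 × 100 = 59.0

Youth dependency ratio: 18.9
Total dependency ratio: 59.0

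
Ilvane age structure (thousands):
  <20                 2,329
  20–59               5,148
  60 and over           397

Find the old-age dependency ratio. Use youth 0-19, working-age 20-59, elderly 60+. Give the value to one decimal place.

Old-age dependency ratio = 397 / 5,148 × 100 = 7.7

Old-age dependency ratio: 7.7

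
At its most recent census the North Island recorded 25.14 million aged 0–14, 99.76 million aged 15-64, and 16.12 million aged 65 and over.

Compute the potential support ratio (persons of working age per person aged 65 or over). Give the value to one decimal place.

Potential support ratio = 99.76 / 16.12 = 6.2

Potential support ratio: 6.2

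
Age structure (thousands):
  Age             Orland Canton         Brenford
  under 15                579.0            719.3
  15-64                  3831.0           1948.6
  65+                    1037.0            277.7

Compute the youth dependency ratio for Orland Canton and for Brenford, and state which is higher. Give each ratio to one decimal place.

Orland Canton: 579.0 / 3831.0 × 100 = 15.1
Brenford: 719.3 / 1948.6 × 100 = 36.9

Orland Canton: 15.1
Brenford: 36.9
Higher: Brenford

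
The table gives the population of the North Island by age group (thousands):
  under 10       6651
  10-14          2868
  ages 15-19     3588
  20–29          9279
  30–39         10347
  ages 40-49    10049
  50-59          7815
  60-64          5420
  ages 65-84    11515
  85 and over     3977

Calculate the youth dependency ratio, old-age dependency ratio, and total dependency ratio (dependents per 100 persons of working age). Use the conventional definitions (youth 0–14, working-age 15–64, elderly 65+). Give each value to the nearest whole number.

Youth dependency ratio: 20
Old-age dependency ratio: 33
Total dependency ratio: 54

0–14: 6651 + 2868 = 9519
15–64: 3588 + 9279 + 10347 + 10049 + 7815 + 5420 = 46498
65+: 11515 + 3977 = 15492
Youth dependency ratio = 9519 / 46498 × 100 = 20
Old-age dependency ratio = 15492 / 46498 × 100 = 33
Total dependency ratio = (9519 + 15492) / 46498 × 100 = 25011 / 46498 × 100 = 54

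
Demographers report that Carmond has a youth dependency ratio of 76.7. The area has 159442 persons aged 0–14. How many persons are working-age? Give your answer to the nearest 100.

Working-age: 207900

Youth dependency ratio = youth / working-age × 100
76.7 = 159442 / W × 100
⇒ 207900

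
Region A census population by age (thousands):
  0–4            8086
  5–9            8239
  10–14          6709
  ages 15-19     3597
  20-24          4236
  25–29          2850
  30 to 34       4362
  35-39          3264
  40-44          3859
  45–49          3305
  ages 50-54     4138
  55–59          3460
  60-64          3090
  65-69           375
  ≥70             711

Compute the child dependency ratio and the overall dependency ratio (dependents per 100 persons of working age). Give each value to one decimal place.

Youth dependency ratio: 63.7
Total dependency ratio: 66.7

0–14: 8086 + 8239 + 6709 = 23034
15–64: 3597 + 4236 + 2850 + 4362 + 3264 + 3859 + 3305 + 4138 + 3460 + 3090 = 36161
65+: 375 + 711 = 1086
Youth dependency ratio = 23034 / 36161 × 100 = 63.7
Total dependency ratio = (23034 + 1086) / 36161 × 100 = 24120 / 36161 × 100 = 66.7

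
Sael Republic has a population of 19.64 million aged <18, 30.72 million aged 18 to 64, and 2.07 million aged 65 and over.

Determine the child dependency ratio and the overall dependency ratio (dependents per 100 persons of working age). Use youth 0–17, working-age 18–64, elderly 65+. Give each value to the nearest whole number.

Youth dependency ratio: 64
Total dependency ratio: 71

Youth dependency ratio = 19.64 / 30.72 × 100 = 64
Total dependency ratio = (19.64 + 2.07) / 30.72 × 100 = 21.71 / 30.72 × 100 = 71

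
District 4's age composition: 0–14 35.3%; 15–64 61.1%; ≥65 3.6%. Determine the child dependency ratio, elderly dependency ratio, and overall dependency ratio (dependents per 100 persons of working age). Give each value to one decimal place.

Youth dependency ratio = 35.3 / 61.1 × 100 = 57.8
Old-age dependency ratio = 3.6 / 61.1 × 100 = 5.9
Total dependency ratio = (35.3 + 3.6) / 61.1 × 100 = 38.9 / 61.1 × 100 = 63.7

Youth dependency ratio: 57.8
Old-age dependency ratio: 5.9
Total dependency ratio: 63.7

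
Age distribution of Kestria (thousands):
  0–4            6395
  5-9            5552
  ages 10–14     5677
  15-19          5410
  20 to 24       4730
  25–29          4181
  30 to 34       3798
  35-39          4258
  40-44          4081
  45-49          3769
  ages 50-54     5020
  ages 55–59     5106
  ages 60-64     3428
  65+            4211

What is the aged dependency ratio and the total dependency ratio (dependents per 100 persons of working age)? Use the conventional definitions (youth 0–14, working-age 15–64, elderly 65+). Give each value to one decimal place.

0–14: 6395 + 5552 + 5677 = 17624
15–64: 5410 + 4730 + 4181 + 3798 + 4258 + 4081 + 3769 + 5020 + 5106 + 3428 = 43781
65+: 4211
Old-age dependency ratio = 4211 / 43781 × 100 = 9.6
Total dependency ratio = (17624 + 4211) / 43781 × 100 = 21835 / 43781 × 100 = 49.9

Old-age dependency ratio: 9.6
Total dependency ratio: 49.9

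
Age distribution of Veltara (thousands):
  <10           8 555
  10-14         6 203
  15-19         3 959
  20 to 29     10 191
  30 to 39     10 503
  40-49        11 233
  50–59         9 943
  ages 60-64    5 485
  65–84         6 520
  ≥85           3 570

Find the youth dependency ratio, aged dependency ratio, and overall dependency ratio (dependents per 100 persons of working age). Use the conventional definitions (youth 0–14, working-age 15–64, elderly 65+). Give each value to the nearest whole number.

Youth dependency ratio: 29
Old-age dependency ratio: 20
Total dependency ratio: 48

0–14: 8 555 + 6 203 = 14 758
15–64: 3 959 + 10 191 + 10 503 + 11 233 + 9 943 + 5 485 = 51 314
65+: 6 520 + 3 570 = 10 090
Youth dependency ratio = 14 758 / 51 314 × 100 = 29
Old-age dependency ratio = 10 090 / 51 314 × 100 = 20
Total dependency ratio = (14 758 + 10 090) / 51 314 × 100 = 24 848 / 51 314 × 100 = 48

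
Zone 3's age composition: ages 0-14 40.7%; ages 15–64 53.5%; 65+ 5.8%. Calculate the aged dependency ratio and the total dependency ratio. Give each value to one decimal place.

Old-age dependency ratio: 10.8
Total dependency ratio: 86.9

Old-age dependency ratio = 5.8 / 53.5 × 100 = 10.8
Total dependency ratio = (40.7 + 5.8) / 53.5 × 100 = 46.5 / 53.5 × 100 = 86.9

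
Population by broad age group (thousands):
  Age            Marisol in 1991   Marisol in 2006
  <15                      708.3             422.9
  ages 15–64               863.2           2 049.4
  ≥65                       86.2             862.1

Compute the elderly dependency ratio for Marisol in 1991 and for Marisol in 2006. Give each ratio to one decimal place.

Marisol in 1991: 86.2 / 863.2 × 100 = 10.0
Marisol in 2006: 862.1 / 2 049.4 × 100 = 42.1

Marisol in 1991: 10.0
Marisol in 2006: 42.1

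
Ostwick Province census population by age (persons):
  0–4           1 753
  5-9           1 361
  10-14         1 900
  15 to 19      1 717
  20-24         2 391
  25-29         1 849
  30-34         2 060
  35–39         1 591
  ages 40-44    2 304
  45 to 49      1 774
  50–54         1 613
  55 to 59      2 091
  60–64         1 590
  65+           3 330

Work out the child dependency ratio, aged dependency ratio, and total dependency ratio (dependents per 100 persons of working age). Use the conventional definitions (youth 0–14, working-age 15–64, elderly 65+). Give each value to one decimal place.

Youth dependency ratio: 26.4
Old-age dependency ratio: 17.5
Total dependency ratio: 44.0

0–14: 1 753 + 1 361 + 1 900 = 5 014
15–64: 1 717 + 2 391 + 1 849 + 2 060 + 1 591 + 2 304 + 1 774 + 1 613 + 2 091 + 1 590 = 18 980
65+: 3 330
Youth dependency ratio = 5 014 / 18 980 × 100 = 26.4
Old-age dependency ratio = 3 330 / 18 980 × 100 = 17.5
Total dependency ratio = (5 014 + 3 330) / 18 980 × 100 = 8 344 / 18 980 × 100 = 44.0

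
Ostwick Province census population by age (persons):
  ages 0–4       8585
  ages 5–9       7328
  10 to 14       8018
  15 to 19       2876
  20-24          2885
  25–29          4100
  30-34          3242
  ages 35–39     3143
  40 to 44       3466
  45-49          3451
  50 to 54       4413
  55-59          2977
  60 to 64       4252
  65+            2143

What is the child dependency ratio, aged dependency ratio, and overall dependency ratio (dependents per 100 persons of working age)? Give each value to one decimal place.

Youth dependency ratio: 68.8
Old-age dependency ratio: 6.2
Total dependency ratio: 74.9

0–14: 8585 + 7328 + 8018 = 23931
15–64: 2876 + 2885 + 4100 + 3242 + 3143 + 3466 + 3451 + 4413 + 2977 + 4252 = 34805
65+: 2143
Youth dependency ratio = 23931 / 34805 × 100 = 68.8
Old-age dependency ratio = 2143 / 34805 × 100 = 6.2
Total dependency ratio = (23931 + 2143) / 34805 × 100 = 26074 / 34805 × 100 = 74.9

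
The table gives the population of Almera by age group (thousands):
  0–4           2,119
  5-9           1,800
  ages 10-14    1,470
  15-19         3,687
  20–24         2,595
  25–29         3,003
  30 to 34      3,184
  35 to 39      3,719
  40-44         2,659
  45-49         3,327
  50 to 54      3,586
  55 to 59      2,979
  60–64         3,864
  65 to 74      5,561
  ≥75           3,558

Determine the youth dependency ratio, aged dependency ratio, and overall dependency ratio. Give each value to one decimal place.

0–14: 2,119 + 1,800 + 1,470 = 5,389
15–64: 3,687 + 2,595 + 3,003 + 3,184 + 3,719 + 2,659 + 3,327 + 3,586 + 2,979 + 3,864 = 32,603
65+: 5,561 + 3,558 = 9,119
Youth dependency ratio = 5,389 / 32,603 × 100 = 16.5
Old-age dependency ratio = 9,119 / 32,603 × 100 = 28.0
Total dependency ratio = (5,389 + 9,119) / 32,603 × 100 = 14,508 / 32,603 × 100 = 44.5

Youth dependency ratio: 16.5
Old-age dependency ratio: 28.0
Total dependency ratio: 44.5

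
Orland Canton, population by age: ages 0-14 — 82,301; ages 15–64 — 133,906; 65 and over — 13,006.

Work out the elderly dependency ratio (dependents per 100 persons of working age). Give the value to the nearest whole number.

Old-age dependency ratio = 13,006 / 133,906 × 100 = 10

Old-age dependency ratio: 10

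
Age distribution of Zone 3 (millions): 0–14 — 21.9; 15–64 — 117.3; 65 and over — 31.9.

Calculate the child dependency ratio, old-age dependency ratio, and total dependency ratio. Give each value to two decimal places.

Youth dependency ratio = 21.9 / 117.3 × 100 = 18.67
Old-age dependency ratio = 31.9 / 117.3 × 100 = 27.20
Total dependency ratio = (21.9 + 31.9) / 117.3 × 100 = 53.8 / 117.3 × 100 = 45.87

Youth dependency ratio: 18.67
Old-age dependency ratio: 27.20
Total dependency ratio: 45.87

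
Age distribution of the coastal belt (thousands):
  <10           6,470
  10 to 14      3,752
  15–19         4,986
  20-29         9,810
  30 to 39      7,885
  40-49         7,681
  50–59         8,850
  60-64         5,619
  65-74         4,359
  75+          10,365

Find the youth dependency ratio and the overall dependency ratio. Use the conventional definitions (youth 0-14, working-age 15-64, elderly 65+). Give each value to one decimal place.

0–14: 6,470 + 3,752 = 10,222
15–64: 4,986 + 9,810 + 7,885 + 7,681 + 8,850 + 5,619 = 44,831
65+: 4,359 + 10,365 = 14,724
Youth dependency ratio = 10,222 / 44,831 × 100 = 22.8
Total dependency ratio = (10,222 + 14,724) / 44,831 × 100 = 24,946 / 44,831 × 100 = 55.6

Youth dependency ratio: 22.8
Total dependency ratio: 55.6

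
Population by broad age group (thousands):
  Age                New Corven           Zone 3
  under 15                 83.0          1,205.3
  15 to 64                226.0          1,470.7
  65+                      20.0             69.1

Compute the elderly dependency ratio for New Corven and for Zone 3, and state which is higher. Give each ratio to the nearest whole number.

New Corven: 9
Zone 3: 5
Higher: New Corven

New Corven: 20.0 / 226.0 × 100 = 9
Zone 3: 69.1 / 1,470.7 × 100 = 5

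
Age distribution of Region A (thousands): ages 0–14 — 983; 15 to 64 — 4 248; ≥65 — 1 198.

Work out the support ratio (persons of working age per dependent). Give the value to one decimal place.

Support ratio = 4 248 / (983 + 1 198) = 4 248 / 2 181 = 1.9

Support ratio: 1.9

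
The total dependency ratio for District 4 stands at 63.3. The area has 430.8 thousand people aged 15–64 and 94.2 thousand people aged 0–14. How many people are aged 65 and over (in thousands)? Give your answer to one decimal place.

Total dependency ratio = (youth + elderly) / working-age × 100
63.3 = (94.2 + E) / 430.8 × 100
⇒ 178.5

Aged 65 and over: 178.5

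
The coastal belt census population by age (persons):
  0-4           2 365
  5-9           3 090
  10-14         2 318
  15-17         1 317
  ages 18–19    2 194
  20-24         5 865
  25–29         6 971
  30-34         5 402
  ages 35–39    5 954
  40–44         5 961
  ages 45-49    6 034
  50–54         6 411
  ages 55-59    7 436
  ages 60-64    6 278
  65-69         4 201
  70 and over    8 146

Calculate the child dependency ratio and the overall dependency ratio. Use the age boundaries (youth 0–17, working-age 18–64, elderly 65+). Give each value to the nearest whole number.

0–17: 2 365 + 3 090 + 2 318 + 1 317 = 9 090
18–64: 2 194 + 5 865 + 6 971 + 5 402 + 5 954 + 5 961 + 6 034 + 6 411 + 7 436 + 6 278 = 58 506
65+: 4 201 + 8 146 = 12 347
Youth dependency ratio = 9 090 / 58 506 × 100 = 16
Total dependency ratio = (9 090 + 12 347) / 58 506 × 100 = 21 437 / 58 506 × 100 = 37

Youth dependency ratio: 16
Total dependency ratio: 37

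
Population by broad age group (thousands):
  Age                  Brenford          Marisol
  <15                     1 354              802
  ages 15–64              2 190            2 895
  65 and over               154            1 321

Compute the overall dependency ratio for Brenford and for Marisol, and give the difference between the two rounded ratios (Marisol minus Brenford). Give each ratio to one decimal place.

Brenford: (1 354 + 154) / 2 190 × 100 = 1 508 / 2 190 × 100 = 68.9
Marisol: (802 + 1 321) / 2 895 × 100 = 2 123 / 2 895 × 100 = 73.3

Brenford: 68.9
Marisol: 73.3
Difference: +4.4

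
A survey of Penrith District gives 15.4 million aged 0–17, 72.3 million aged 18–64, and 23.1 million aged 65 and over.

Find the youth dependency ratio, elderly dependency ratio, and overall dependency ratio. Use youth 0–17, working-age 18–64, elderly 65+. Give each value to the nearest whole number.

Youth dependency ratio = 15.4 / 72.3 × 100 = 21
Old-age dependency ratio = 23.1 / 72.3 × 100 = 32
Total dependency ratio = (15.4 + 23.1) / 72.3 × 100 = 38.5 / 72.3 × 100 = 53

Youth dependency ratio: 21
Old-age dependency ratio: 32
Total dependency ratio: 53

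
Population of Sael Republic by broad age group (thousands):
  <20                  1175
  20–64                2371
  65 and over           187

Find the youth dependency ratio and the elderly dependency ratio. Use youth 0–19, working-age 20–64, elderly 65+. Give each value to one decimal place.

Youth dependency ratio = 1175 / 2371 × 100 = 49.6
Old-age dependency ratio = 187 / 2371 × 100 = 7.9

Youth dependency ratio: 49.6
Old-age dependency ratio: 7.9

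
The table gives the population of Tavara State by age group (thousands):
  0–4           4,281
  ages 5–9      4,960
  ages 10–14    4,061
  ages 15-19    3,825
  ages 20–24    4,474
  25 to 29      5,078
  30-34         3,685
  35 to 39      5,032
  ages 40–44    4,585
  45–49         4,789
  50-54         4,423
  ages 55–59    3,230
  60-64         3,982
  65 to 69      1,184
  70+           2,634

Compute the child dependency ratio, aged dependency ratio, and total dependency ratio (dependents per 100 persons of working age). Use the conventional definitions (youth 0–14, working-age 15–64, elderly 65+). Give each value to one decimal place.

Youth dependency ratio: 30.9
Old-age dependency ratio: 8.9
Total dependency ratio: 39.7

0–14: 4,281 + 4,960 + 4,061 = 13,302
15–64: 3,825 + 4,474 + 5,078 + 3,685 + 5,032 + 4,585 + 4,789 + 4,423 + 3,230 + 3,982 = 43,103
65+: 1,184 + 2,634 = 3,818
Youth dependency ratio = 13,302 / 43,103 × 100 = 30.9
Old-age dependency ratio = 3,818 / 43,103 × 100 = 8.9
Total dependency ratio = (13,302 + 3,818) / 43,103 × 100 = 17,120 / 43,103 × 100 = 39.7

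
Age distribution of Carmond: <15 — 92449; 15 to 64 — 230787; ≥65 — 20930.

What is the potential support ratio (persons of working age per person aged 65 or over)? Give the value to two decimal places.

Potential support ratio = 230787 / 20930 = 11.03

Potential support ratio: 11.03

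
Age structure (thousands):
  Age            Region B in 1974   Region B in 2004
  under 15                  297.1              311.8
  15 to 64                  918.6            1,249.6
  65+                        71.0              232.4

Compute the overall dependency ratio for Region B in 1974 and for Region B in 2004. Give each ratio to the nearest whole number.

Region B in 1974: 40
Region B in 2004: 44

Region B in 1974: (297.1 + 71.0) / 918.6 × 100 = 368.1 / 918.6 × 100 = 40
Region B in 2004: (311.8 + 232.4) / 1,249.6 × 100 = 544.2 / 1,249.6 × 100 = 44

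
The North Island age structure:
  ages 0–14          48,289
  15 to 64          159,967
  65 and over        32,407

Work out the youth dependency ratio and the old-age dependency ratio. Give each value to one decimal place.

Youth dependency ratio: 30.2
Old-age dependency ratio: 20.3

Youth dependency ratio = 48,289 / 159,967 × 100 = 30.2
Old-age dependency ratio = 32,407 / 159,967 × 100 = 20.3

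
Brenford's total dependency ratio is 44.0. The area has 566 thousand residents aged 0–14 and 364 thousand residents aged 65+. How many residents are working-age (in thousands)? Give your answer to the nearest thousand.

Total dependency ratio = (youth + elderly) / working-age × 100
44.0 = (566 + 364) / W × 100
⇒ 2,114

Working-age: 2,114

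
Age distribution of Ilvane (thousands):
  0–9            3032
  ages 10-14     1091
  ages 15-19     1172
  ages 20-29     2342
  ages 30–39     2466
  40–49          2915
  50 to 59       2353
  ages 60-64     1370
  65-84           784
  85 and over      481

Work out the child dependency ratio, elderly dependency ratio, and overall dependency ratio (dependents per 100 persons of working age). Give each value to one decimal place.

0–14: 3032 + 1091 = 4123
15–64: 1172 + 2342 + 2466 + 2915 + 2353 + 1370 = 12618
65+: 784 + 481 = 1265
Youth dependency ratio = 4123 / 12618 × 100 = 32.7
Old-age dependency ratio = 1265 / 12618 × 100 = 10.0
Total dependency ratio = (4123 + 1265) / 12618 × 100 = 5388 / 12618 × 100 = 42.7

Youth dependency ratio: 32.7
Old-age dependency ratio: 10.0
Total dependency ratio: 42.7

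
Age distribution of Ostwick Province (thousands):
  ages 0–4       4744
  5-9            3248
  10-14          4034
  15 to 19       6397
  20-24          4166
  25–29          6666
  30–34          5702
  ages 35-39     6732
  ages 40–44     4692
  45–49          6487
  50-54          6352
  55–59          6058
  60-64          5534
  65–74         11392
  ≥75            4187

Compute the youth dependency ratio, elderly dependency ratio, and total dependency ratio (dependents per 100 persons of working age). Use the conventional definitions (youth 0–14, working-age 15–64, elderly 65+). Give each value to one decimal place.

Youth dependency ratio: 20.5
Old-age dependency ratio: 26.5
Total dependency ratio: 47.0

0–14: 4744 + 3248 + 4034 = 12026
15–64: 6397 + 4166 + 6666 + 5702 + 6732 + 4692 + 6487 + 6352 + 6058 + 5534 = 58786
65+: 11392 + 4187 = 15579
Youth dependency ratio = 12026 / 58786 × 100 = 20.5
Old-age dependency ratio = 15579 / 58786 × 100 = 26.5
Total dependency ratio = (12026 + 15579) / 58786 × 100 = 27605 / 58786 × 100 = 47.0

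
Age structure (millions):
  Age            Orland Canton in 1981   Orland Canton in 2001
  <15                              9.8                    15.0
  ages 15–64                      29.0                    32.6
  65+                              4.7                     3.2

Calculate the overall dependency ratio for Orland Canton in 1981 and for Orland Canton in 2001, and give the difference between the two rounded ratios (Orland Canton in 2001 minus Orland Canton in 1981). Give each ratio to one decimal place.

Orland Canton in 1981: 50.0
Orland Canton in 2001: 55.8
Difference: +5.8

Orland Canton in 1981: (9.8 + 4.7) / 29.0 × 100 = 14.5 / 29.0 × 100 = 50.0
Orland Canton in 2001: (15.0 + 3.2) / 32.6 × 100 = 18.2 / 32.6 × 100 = 55.8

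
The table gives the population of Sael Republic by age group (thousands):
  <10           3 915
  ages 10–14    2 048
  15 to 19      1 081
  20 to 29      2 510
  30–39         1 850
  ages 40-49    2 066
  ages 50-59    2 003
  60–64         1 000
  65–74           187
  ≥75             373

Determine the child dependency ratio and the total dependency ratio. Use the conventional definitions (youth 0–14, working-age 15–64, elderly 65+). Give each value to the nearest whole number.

Youth dependency ratio: 57
Total dependency ratio: 62

0–14: 3 915 + 2 048 = 5 963
15–64: 1 081 + 2 510 + 1 850 + 2 066 + 2 003 + 1 000 = 10 510
65+: 187 + 373 = 560
Youth dependency ratio = 5 963 / 10 510 × 100 = 57
Total dependency ratio = (5 963 + 560) / 10 510 × 100 = 6 523 / 10 510 × 100 = 62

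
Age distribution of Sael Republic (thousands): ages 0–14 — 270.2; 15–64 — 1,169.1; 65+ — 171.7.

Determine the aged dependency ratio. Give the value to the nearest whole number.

Old-age dependency ratio: 15

Old-age dependency ratio = 171.7 / 1,169.1 × 100 = 15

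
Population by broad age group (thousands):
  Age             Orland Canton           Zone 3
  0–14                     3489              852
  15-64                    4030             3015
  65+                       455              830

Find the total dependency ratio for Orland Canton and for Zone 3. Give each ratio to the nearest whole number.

Orland Canton: (3489 + 455) / 4030 × 100 = 3944 / 4030 × 100 = 98
Zone 3: (852 + 830) / 3015 × 100 = 1682 / 3015 × 100 = 56

Orland Canton: 98
Zone 3: 56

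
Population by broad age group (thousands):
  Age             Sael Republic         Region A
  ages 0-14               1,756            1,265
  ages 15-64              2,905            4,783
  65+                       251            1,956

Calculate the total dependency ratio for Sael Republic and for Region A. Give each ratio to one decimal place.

Sael Republic: (1,756 + 251) / 2,905 × 100 = 2,007 / 2,905 × 100 = 69.1
Region A: (1,265 + 1,956) / 4,783 × 100 = 3,221 / 4,783 × 100 = 67.3

Sael Republic: 69.1
Region A: 67.3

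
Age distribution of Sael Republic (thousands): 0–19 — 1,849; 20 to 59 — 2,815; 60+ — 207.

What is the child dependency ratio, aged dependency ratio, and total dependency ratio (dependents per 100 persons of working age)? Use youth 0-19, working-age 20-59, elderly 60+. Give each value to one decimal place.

Youth dependency ratio = 1,849 / 2,815 × 100 = 65.7
Old-age dependency ratio = 207 / 2,815 × 100 = 7.4
Total dependency ratio = (1,849 + 207) / 2,815 × 100 = 2,056 / 2,815 × 100 = 73.0

Youth dependency ratio: 65.7
Old-age dependency ratio: 7.4
Total dependency ratio: 73.0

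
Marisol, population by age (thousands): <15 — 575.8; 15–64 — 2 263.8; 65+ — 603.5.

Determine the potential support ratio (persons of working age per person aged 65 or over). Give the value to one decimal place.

Potential support ratio = 2 263.8 / 603.5 = 3.8

Potential support ratio: 3.8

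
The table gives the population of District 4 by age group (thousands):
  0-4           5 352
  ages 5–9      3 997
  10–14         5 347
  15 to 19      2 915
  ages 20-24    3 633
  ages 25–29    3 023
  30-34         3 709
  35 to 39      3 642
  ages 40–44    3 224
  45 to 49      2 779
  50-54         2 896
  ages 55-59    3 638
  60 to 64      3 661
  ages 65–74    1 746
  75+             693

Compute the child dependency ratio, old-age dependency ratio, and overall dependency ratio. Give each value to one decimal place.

Youth dependency ratio: 44.4
Old-age dependency ratio: 7.4
Total dependency ratio: 51.7

0–14: 5 352 + 3 997 + 5 347 = 14 696
15–64: 2 915 + 3 633 + 3 023 + 3 709 + 3 642 + 3 224 + 2 779 + 2 896 + 3 638 + 3 661 = 33 120
65+: 1 746 + 693 = 2 439
Youth dependency ratio = 14 696 / 33 120 × 100 = 44.4
Old-age dependency ratio = 2 439 / 33 120 × 100 = 7.4
Total dependency ratio = (14 696 + 2 439) / 33 120 × 100 = 17 135 / 33 120 × 100 = 51.7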